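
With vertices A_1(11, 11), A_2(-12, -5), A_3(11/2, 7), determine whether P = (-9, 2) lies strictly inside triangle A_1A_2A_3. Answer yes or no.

Barycentric coordinates of P: (173/8, 61/8, -113/4).
The three coordinates are positive, positive, negative; a point is interior exactly when all three are positive.

no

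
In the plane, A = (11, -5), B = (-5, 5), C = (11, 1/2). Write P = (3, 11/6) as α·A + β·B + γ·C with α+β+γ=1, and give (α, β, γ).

(1/6, 1/2, 1/3)

Signed area of the reference triangle: [ABC] = ½·(11·(5−(1/2)) + (-5)·(1/2−(-5)) + 11·(-5−5)) = ½·(99/2 − 55/2 − 110) = -44.
[PBC] = ½·(3·(5−(1/2)) + (-5)·(1/2−(11/6)) + 11·(11/6−5)) = ½·(27/2 + 20/3 − 209/6) = -22/3, so the A-coordinate is (-22/3)/(-44) = 1/6.
[APC] = ½·(11·(11/6−(1/2)) + 3·(1/2−(-5)) + 11·(-5−(11/6))) = ½·(44/3 + 33/2 − 451/6) = -22, so the B-coordinate is 1/2.
[ABP] = ½·(11·(5−(11/6)) + (-5)·(11/6−(-5)) + 3·(-5−5)) = ½·(209/6 − 205/6 − 30) = -44/3, so the C-coordinate is 1/3.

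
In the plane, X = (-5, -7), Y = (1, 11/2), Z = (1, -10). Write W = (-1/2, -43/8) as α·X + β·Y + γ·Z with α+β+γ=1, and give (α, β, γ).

Signed area of the reference triangle: [XYZ] = ½·((-5)·(11/2−(-10)) + 1·(-10−(-7)) + 1·(-7−(11/2))) = ½·(-155/2 − 3 − 25/2) = -93/2.
[WYZ] = ½·((-1/2)·(11/2−(-10)) + 1·(-10−(-43/8)) + 1·(-43/8−(11/2))) = ½·(-31/4 − 37/8 − 87/8) = -93/8, so the X-coordinate is (-93/8)/(-93/2) = 1/4.
[XWZ] = ½·((-5)·(-43/8−(-10)) + (-1/2)·(-10−(-7)) + 1·(-7−(-43/8))) = ½·(-185/8 + 3/2 − 13/8) = -93/8, so the Y-coordinate is 1/4.
[XYW] = ½·((-5)·(11/2−(-43/8)) + 1·(-43/8−(-7)) + (-1/2)·(-7−(11/2))) = ½·(-435/8 + 13/8 + 25/4) = -93/4, so the Z-coordinate is 1/2.

(1/4, 1/4, 1/2)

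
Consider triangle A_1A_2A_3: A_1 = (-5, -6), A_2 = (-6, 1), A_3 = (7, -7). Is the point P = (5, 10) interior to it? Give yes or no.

Barycentric coordinates of P: (-205/83, 202/83, 86/83).
The three coordinates are negative, positive, positive; a point is interior exactly when all three are positive.

no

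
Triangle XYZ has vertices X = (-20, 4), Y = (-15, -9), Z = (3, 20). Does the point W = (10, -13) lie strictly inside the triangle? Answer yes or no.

Barycentric coordinates of W: (-797/379, 871/379, 305/379).
The three coordinates are negative, positive, positive; a point is interior exactly when all three are positive.

no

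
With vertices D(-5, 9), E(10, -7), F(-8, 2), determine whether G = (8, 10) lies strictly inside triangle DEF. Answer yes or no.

Barycentric coordinates of G: (32/17, 88/153, -223/153).
The three coordinates are positive, positive, negative; a point is interior exactly when all three are positive.

no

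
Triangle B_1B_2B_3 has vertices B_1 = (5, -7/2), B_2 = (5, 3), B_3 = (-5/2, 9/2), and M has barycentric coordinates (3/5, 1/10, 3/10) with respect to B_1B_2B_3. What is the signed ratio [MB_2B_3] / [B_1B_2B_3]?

3/5

The signed ratio [MB_2B_3]/[B_1B_2B_3] equals the barycentric coordinate of M at vertex B_1, which is 3/5.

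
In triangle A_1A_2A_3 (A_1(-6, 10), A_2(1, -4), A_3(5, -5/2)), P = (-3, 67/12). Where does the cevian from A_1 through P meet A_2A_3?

Barycentric coordinates of P with respect to A_1A_2A_3: (2/3, 1/6, 1/6).
On side A_2A_3 the A_1-coordinate is zero; dropping P's A_1-weight 2/3 and renormalizing the remaining 1/6 : 1/6 gives weights 1/2, 1/2 on A_2, A_3.
Q = (1/2)·(1, -4) + (1/2)·(5, -5/2) = (3, -13/4).

(3, -13/4)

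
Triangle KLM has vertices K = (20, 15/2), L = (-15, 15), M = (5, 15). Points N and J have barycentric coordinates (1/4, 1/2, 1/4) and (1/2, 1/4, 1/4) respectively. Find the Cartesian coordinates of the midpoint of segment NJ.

(25/8, 195/16)

Barycentric coordinates of the midpoint are the average: (3/8, 3/8, 1/4).
Converting: (3/8)·K + (3/8)·L + (1/4)·M = (25/8, 195/16).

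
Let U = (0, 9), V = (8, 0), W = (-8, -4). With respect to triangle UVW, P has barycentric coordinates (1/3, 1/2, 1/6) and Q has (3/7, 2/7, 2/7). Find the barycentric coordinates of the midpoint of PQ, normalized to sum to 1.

Since both coordinate triples sum to 1, the midpoint's barycentrics are the componentwise average.
(1/3+3/7)/2 = 8/21; similarly 11/28 and 19/84.

(8/21, 11/28, 19/84)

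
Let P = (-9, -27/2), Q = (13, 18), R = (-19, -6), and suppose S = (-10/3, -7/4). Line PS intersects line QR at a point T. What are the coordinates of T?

Barycentric coordinates of S with respect to PQR: (1/2, 1/3, 1/6).
On side QR the P-coordinate is zero; dropping S's P-weight 1/2 and renormalizing the remaining 1/3 : 1/6 gives weights 2/3, 1/3 on Q, R.
T = (2/3)·(13, 18) + (1/3)·(-19, -6) = (7/3, 10).

(7/3, 10)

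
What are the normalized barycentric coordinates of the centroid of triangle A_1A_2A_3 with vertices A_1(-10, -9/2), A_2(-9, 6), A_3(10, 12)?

(1/3, 1/3, 1/3)

The centroid is the average of the vertices, so each weight is 1/3.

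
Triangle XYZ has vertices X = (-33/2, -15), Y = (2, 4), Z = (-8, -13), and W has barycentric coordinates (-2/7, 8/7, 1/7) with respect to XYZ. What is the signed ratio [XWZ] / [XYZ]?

8/7

The signed ratio [XWZ]/[XYZ] equals the barycentric coordinate of W at vertex Y, which is 8/7.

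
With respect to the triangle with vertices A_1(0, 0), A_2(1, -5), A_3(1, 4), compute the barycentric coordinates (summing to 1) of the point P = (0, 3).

Signed area of the reference triangle: [A_1A_2A_3] = ½·(0·(-5−4) + 1·(4−0) + 1·(0−(-5))) = ½·(0 + 4 + 5) = 9/2.
[PA_2A_3] = ½·(0·(-5−4) + 1·(4−3) + 1·(3−(-5))) = ½·(0 + 1 + 8) = 9/2, so the A_1-coordinate is (9/2)/(9/2) = 1.
[A_1PA_3] = ½·(0·(3−4) + 0·(4−0) + 1·(0−3)) = ½·(0 + 0 − 3) = -3/2, so the A_2-coordinate is -1/3.
[A_1A_2P] = ½·(0·(-5−3) + 1·(3−0) + 0·(0−(-5))) = ½·(0 + 3 + 0) = 3/2, so the A_3-coordinate is 1/3.
Check: 1 − 1/3 + 1/3 = 1.

(1, -1/3, 1/3)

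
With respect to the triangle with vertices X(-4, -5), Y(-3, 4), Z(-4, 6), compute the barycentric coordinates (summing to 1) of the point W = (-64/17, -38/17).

Signed area of the reference triangle: [XYZ] = ½·((-4)·(4−6) + (-3)·(6−(-5)) + (-4)·(-5−4)) = ½·(8 − 33 + 36) = 11/2.
[WYZ] = ½·((-64/17)·(4−6) + (-3)·(6−(-38/17)) + (-4)·(-38/17−4)) = ½·(128/17 − 420/17 + 424/17) = 66/17, so the X-coordinate is (66/17)/(11/2) = 12/17.
[XWZ] = ½·((-4)·(-38/17−6) + (-64/17)·(6−(-5)) + (-4)·(-5−(-38/17))) = ½·(560/17 − 704/17 + 188/17) = 22/17, so the Y-coordinate is 4/17.
[XYW] = ½·((-4)·(4−(-38/17)) + (-3)·(-38/17−(-5)) + (-64/17)·(-5−4)) = ½·(-424/17 − 141/17 + 576/17) = 11/34, so the Z-coordinate is 1/17.
Check: 12/17 + 4/17 + 1/17 = 1.

(12/17, 4/17, 1/17)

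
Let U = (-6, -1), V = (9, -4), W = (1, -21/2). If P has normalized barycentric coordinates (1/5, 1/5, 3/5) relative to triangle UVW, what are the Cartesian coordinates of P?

(6/5, -73/10)

P = (1/5)·U + (1/5)·V + (3/5)·W.
x-coordinate: (1/5)·(-6) + (1/5)·9 + (3/5)·1 = 6/5.
y-coordinate: (1/5)·(-1) + (1/5)·(-4) + (3/5)·(-21/2) = -73/10.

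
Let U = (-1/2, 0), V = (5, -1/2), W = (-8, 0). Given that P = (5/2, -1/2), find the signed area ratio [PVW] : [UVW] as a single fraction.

-1/3

[UVW] = ½·((-1/2)·(-1/2−0) + 5·(0−0) + (-8)·(0−(-1/2))) = ½·(1/4 + 0 − 4) = -15/8.
[PVW] = ½·((5/2)·(-1/2−0) + 5·(0−(-1/2)) + (-8)·(-1/2−(-1/2))) = ½·(-5/4 + 5/2 + 0) = 5/8, so the ratio is (5/8)/(-15/8) = -1/3.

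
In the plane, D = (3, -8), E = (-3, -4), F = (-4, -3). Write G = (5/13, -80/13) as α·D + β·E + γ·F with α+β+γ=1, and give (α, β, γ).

(8/13, 1/13, 4/13)

Signed area of the reference triangle: [DEF] = ½·(3·(-4−(-3)) + (-3)·(-3−(-8)) + (-4)·(-8−(-4))) = ½·(-3 − 15 + 16) = -1.
[GEF] = ½·((5/13)·(-4−(-3)) + (-3)·(-3−(-80/13)) + (-4)·(-80/13−(-4))) = ½·(-5/13 − 123/13 + 112/13) = -8/13, so the D-coordinate is (-8/13)/(-1) = 8/13.
[DGF] = ½·(3·(-80/13−(-3)) + (5/13)·(-3−(-8)) + (-4)·(-8−(-80/13))) = ½·(-123/13 + 25/13 + 96/13) = -1/13, so the E-coordinate is 1/13.
[DEG] = ½·(3·(-4−(-80/13)) + (-3)·(-80/13−(-8)) + (5/13)·(-8−(-4))) = ½·(84/13 − 72/13 − 20/13) = -4/13, so the F-coordinate is 4/13.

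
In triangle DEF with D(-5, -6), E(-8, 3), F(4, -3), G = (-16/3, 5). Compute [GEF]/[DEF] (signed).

[DEF] = ½·((-5)·(3−(-3)) + (-8)·(-3−(-6)) + 4·(-6−3)) = ½·(-30 − 24 − 36) = -45.
[GEF] = ½·((-16/3)·(3−(-3)) + (-8)·(-3−5) + 4·(5−3)) = ½·(-32 + 64 + 8) = 20, so the ratio is 20/(-45) = -4/9.

-4/9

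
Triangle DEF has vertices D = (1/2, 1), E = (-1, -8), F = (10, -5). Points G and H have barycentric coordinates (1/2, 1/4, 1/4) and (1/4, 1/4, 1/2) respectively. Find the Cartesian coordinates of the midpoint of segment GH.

Barycentric coordinates of the midpoint are the average: (3/8, 1/4, 3/8).
Converting: (3/8)·D + (1/4)·E + (3/8)·F = (59/16, -7/2).

(59/16, -7/2)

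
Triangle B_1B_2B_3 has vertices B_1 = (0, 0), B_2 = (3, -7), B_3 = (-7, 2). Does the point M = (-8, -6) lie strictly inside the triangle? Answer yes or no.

Barycentric coordinates of M: (-89/43, 58/43, 74/43).
The three coordinates are negative, positive, positive; a point is interior exactly when all three are positive.

no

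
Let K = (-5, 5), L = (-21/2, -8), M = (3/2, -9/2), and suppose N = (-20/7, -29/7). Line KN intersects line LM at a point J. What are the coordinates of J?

(-5/2, -17/3)

Barycentric coordinates of N with respect to KLM: (1/7, 2/7, 4/7).
On side LM the K-coordinate is zero; dropping N's K-weight 1/7 and renormalizing the remaining 2/7 : 4/7 gives weights 1/3, 2/3 on L, M.
J = (1/3)·(-21/2, -8) + (2/3)·(3/2, -9/2) = (-5/2, -17/3).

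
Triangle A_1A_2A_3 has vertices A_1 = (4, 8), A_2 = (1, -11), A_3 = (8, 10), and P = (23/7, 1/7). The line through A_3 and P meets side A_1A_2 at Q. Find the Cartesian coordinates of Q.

(5/2, -3/2)

Barycentric coordinates of P with respect to A_1A_2A_3: (3/7, 3/7, 1/7).
On side A_1A_2 the A_3-coordinate is zero; dropping P's A_3-weight 1/7 and renormalizing the remaining 3/7 : 3/7 gives weights 1/2, 1/2 on A_1, A_2.
Q = (1/2)·(4, 8) + (1/2)·(1, -11) = (5/2, -3/2).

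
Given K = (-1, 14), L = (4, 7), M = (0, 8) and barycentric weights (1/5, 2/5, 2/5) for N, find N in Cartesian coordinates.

(7/5, 44/5)

N = (1/5)·K + (2/5)·L + (2/5)·M.
x-coordinate: (1/5)·(-1) + (2/5)·4 + (2/5)·0 = 7/5.
y-coordinate: (1/5)·14 + (2/5)·7 + (2/5)·8 = 44/5.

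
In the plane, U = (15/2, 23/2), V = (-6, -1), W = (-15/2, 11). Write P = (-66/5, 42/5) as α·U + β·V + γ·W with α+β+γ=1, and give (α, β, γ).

(-2/5, 1/5, 6/5)

Signed area of the reference triangle: [UVW] = ½·((15/2)·(-1−11) + (-6)·(11−(23/2)) + (-15/2)·(23/2−(-1))) = ½·(-90 + 3 − 375/4) = -723/8.
[PVW] = ½·((-66/5)·(-1−11) + (-6)·(11−(42/5)) + (-15/2)·(42/5−(-1))) = ½·(792/5 − 78/5 − 141/2) = 723/20, so the U-coordinate is (723/20)/(-723/8) = -2/5.
[UPW] = ½·((15/2)·(42/5−11) + (-66/5)·(11−(23/2)) + (-15/2)·(23/2−(42/5))) = ½·(-39/2 + 33/5 − 93/4) = -723/40, so the V-coordinate is 1/5.
[UVP] = ½·((15/2)·(-1−(42/5)) + (-6)·(42/5−(23/2)) + (-66/5)·(23/2−(-1))) = ½·(-141/2 + 93/5 − 165) = -2169/20, so the W-coordinate is 6/5.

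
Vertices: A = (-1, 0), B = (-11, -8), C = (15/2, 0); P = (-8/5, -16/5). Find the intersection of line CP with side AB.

(-23/3, -16/3)

Barycentric coordinates of P with respect to ABC: (1/5, 2/5, 2/5).
On side AB the C-coordinate is zero; dropping P's C-weight 2/5 and renormalizing the remaining 1/5 : 2/5 gives weights 1/3, 2/3 on A, B.
Q = (1/3)·(-1, 0) + (2/3)·(-11, -8) = (-23/3, -16/3).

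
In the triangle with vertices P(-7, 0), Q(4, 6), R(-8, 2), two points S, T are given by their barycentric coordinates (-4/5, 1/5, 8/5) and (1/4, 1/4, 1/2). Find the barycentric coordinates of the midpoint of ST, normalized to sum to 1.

Since both coordinate triples sum to 1, the midpoint's barycentrics are the componentwise average.
(-4/5+1/4)/2 = -11/40; similarly 9/40 and 21/20.

(-11/40, 9/40, 21/20)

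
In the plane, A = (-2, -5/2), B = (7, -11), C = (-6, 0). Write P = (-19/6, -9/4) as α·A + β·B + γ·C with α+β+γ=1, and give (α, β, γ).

(1/6, 1/6, 2/3)

Signed area of the reference triangle: [ABC] = ½·((-2)·(-11−0) + 7·(0−(-5/2)) + (-6)·(-5/2−(-11))) = ½·(22 + 35/2 − 51) = -23/4.
[PBC] = ½·((-19/6)·(-11−0) + 7·(0−(-9/4)) + (-6)·(-9/4−(-11))) = ½·(209/6 + 63/4 − 105/2) = -23/24, so the A-coordinate is (-23/24)/(-23/4) = 1/6.
[APC] = ½·((-2)·(-9/4−0) + (-19/6)·(0−(-5/2)) + (-6)·(-5/2−(-9/4))) = ½·(9/2 − 95/12 + 3/2) = -23/24, so the B-coordinate is 1/6.
[ABP] = ½·((-2)·(-11−(-9/4)) + 7·(-9/4−(-5/2)) + (-19/6)·(-5/2−(-11))) = ½·(35/2 + 7/4 − 323/12) = -23/6, so the C-coordinate is 2/3.
Check: 1/6 + 1/6 + 2/3 = 1.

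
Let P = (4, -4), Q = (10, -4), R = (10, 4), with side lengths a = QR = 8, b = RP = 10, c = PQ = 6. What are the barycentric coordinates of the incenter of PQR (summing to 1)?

The incenter has barycentric coordinates proportional to the opposite side lengths: (8 : 10 : 6).
Normalizing by 8+10+6 = 24 gives (1/3, 5/12, 1/4).

(1/3, 5/12, 1/4)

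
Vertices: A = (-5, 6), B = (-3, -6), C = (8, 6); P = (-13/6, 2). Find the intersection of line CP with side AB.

(-21/5, 6/5)

Barycentric coordinates of P with respect to ABC: (1/2, 1/3, 1/6).
On side AB the C-coordinate is zero; dropping P's C-weight 1/6 and renormalizing the remaining 1/2 : 1/3 gives weights 3/5, 2/5 on A, B.
Q = (3/5)·(-5, 6) + (2/5)·(-3, -6) = (-21/5, 6/5).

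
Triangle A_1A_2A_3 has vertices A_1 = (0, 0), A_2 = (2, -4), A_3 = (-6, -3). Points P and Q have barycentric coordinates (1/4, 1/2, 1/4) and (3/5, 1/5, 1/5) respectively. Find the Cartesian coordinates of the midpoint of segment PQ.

(-13/20, -83/40)

Barycentric coordinates of the midpoint are the average: (17/40, 7/20, 9/40).
Converting: (17/40)·A_1 + (7/20)·A_2 + (9/40)·A_3 = (-13/20, -83/40).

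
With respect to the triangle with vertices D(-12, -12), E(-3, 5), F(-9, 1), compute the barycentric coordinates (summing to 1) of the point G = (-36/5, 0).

Signed area of the reference triangle: [DEF] = ½·((-12)·(5−1) + (-3)·(1−(-12)) + (-9)·(-12−5)) = ½·(-48 − 39 + 153) = 33.
[GEF] = ½·((-36/5)·(5−1) + (-3)·(1−0) + (-9)·(0−5)) = ½·(-144/5 − 3 + 45) = 33/5, so the D-coordinate is (33/5)/33 = 1/5.
[DGF] = ½·((-12)·(0−1) + (-36/5)·(1−(-12)) + (-9)·(-12−0)) = ½·(12 − 468/5 + 108) = 66/5, so the E-coordinate is 2/5.
[DEG] = ½·((-12)·(5−0) + (-3)·(0−(-12)) + (-36/5)·(-12−5)) = ½·(-60 − 36 + 612/5) = 66/5, so the F-coordinate is 2/5.

(1/5, 2/5, 2/5)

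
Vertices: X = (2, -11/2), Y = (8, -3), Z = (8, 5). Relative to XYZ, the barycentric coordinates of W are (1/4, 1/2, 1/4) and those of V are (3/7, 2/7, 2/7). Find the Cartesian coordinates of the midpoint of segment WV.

(167/28, -191/112)

Barycentric coordinates of the midpoint are the average: (19/56, 11/28, 15/56).
Converting: (19/56)·X + (11/28)·Y + (15/56)·Z = (167/28, -191/112).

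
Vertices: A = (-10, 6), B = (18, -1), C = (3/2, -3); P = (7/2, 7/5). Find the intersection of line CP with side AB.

(4, 5/2)

Barycentric coordinates of P with respect to ABC: (2/5, 2/5, 1/5).
On side AB the C-coordinate is zero; dropping P's C-weight 1/5 and renormalizing the remaining 2/5 : 2/5 gives weights 1/2, 1/2 on A, B.
Q = (1/2)·(-10, 6) + (1/2)·(18, -1) = (4, 5/2).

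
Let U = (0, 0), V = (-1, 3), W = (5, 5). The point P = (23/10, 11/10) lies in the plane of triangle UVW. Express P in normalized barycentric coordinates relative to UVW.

Signed area of the reference triangle: [UVW] = ½·(0·(3−5) + (-1)·(5−0) + 5·(0−3)) = ½·(0 − 5 − 15) = -10.
[PVW] = ½·((23/10)·(3−5) + (-1)·(5−(11/10)) + 5·(11/10−3)) = ½·(-23/5 − 39/10 − 19/2) = -9, so the U-coordinate is (-9)/(-10) = 9/10.
[UPW] = ½·(0·(11/10−5) + (23/10)·(5−0) + 5·(0−(11/10))) = ½·(0 + 23/2 − 11/2) = 3, so the V-coordinate is -3/10.
[UVP] = ½·(0·(3−(11/10)) + (-1)·(11/10−0) + (23/10)·(0−3)) = ½·(0 − 11/10 − 69/10) = -4, so the W-coordinate is 2/5.
Check: 9/10 − 3/10 + 2/5 = 1.

(9/10, -3/10, 2/5)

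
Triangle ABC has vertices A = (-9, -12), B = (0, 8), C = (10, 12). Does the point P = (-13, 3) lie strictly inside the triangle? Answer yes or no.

Barycentric coordinates of P: (-1/82, 381/164, -215/164).
The three coordinates are negative, positive, negative; a point is interior exactly when all three are positive.

no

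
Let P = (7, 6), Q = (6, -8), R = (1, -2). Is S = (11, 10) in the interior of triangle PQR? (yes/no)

Barycentric coordinates of S: (30/19, 2/19, -13/19).
The three coordinates are positive, positive, negative; a point is interior exactly when all three are positive.

no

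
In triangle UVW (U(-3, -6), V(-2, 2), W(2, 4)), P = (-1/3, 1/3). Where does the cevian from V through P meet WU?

(0, 0)

Barycentric coordinates of P with respect to UVW: (1/3, 1/6, 1/2).
On side WU the V-coordinate is zero; dropping P's V-weight 1/6 and renormalizing the remaining 1/2 : 1/3 gives weights 3/5, 2/5 on W, U.
Q = (3/5)·(2, 4) + (2/5)·(-3, -6) = (0, 0).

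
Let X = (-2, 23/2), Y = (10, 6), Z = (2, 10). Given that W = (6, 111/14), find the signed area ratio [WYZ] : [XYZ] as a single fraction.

1/7

[XYZ] = ½·((-2)·(6−10) + 10·(10−(23/2)) + 2·(23/2−6)) = ½·(8 − 15 + 11) = 2.
[WYZ] = ½·(6·(6−10) + 10·(10−(111/14)) + 2·(111/14−6)) = ½·(-24 + 145/7 + 27/7) = 2/7, so the ratio is (2/7)/2 = 1/7.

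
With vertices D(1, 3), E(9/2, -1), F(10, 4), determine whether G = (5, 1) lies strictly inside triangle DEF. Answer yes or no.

yes

Barycentric coordinates of G: (17/79, 44/79, 18/79).
The three coordinates are positive, positive, positive; a point is interior exactly when all three are positive.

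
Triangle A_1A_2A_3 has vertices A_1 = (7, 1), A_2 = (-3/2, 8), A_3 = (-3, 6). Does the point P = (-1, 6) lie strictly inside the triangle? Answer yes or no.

Barycentric coordinates of P: (8/55, 4/11, 27/55).
The three coordinates are positive, positive, positive; a point is interior exactly when all three are positive.

yes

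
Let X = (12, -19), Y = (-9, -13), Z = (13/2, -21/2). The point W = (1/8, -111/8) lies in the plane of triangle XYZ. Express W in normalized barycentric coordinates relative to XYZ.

Signed area of the reference triangle: [XYZ] = ½·(12·(-13−(-21/2)) + (-9)·(-21/2−(-19)) + (13/2)·(-19−(-13))) = ½·(-30 − 153/2 − 39) = -291/4.
[WYZ] = ½·((1/8)·(-13−(-21/2)) + (-9)·(-21/2−(-111/8)) + (13/2)·(-111/8−(-13))) = ½·(-5/16 − 243/8 − 91/16) = -291/16, so the X-coordinate is (-291/16)/(-291/4) = 1/4.
[XWZ] = ½·(12·(-111/8−(-21/2)) + (1/8)·(-21/2−(-19)) + (13/2)·(-19−(-111/8))) = ½·(-81/2 + 17/16 − 533/16) = -291/8, so the Y-coordinate is 1/2.
[XYW] = ½·(12·(-13−(-111/8)) + (-9)·(-111/8−(-19)) + (1/8)·(-19−(-13))) = ½·(21/2 − 369/8 − 3/4) = -291/16, so the Z-coordinate is 1/4.
Check: 1/4 + 1/2 + 1/4 = 1.

(1/4, 1/2, 1/4)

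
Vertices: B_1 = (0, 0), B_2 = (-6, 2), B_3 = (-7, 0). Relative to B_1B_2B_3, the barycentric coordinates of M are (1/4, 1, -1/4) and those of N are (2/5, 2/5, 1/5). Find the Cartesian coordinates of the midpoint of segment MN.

(-161/40, 7/5)

Barycentric coordinates of the midpoint are the average: (13/40, 7/10, -1/40).
Converting: (13/40)·B_1 + (7/10)·B_2 + (-1/40)·B_3 = (-161/40, 7/5).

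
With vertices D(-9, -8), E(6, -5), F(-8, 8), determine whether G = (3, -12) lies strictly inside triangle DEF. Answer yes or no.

no

Barycentric coordinates of G: (137/237, 196/237, -32/79).
The three coordinates are positive, positive, negative; a point is interior exactly when all three are positive.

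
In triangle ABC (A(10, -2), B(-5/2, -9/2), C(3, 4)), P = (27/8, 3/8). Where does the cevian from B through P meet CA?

(16/3, 2)

Barycentric coordinates of P with respect to ABC: (1/4, 1/4, 1/2).
On side CA the B-coordinate is zero; dropping P's B-weight 1/4 and renormalizing the remaining 1/2 : 1/4 gives weights 2/3, 1/3 on C, A.
Q = (2/3)·(3, 4) + (1/3)·(10, -2) = (16/3, 2).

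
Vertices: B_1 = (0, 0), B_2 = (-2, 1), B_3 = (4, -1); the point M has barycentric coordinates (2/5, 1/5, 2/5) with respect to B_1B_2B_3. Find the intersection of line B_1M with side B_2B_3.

Line B_1M meets B_2B_3 where the B_1-coordinate vanishes; zeroing M's B_1-weight and renormalizing leaves B_2, B_3-weights 1/5 : 2/5 → (1/3, 2/3).
So N = (1/3)·B_2 + (2/3)·B_3 = (2, -1/3).

(2, -1/3)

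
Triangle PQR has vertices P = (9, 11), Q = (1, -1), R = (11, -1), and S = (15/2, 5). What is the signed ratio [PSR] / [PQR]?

[PQR] = ½·(9·(-1−(-1)) + 1·(-1−11) + 11·(11−(-1))) = ½·(0 − 12 + 132) = 60.
[PSR] = ½·(9·(5−(-1)) + (15/2)·(-1−11) + 11·(11−5)) = ½·(54 − 90 + 66) = 15, so the ratio is 15/60 = 1/4.

1/4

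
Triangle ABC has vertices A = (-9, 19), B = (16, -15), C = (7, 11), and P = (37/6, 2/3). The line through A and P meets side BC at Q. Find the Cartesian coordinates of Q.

Barycentric coordinates of P with respect to ABC: (1/3, 1/2, 1/6).
On side BC the A-coordinate is zero; dropping P's A-weight 1/3 and renormalizing the remaining 1/2 : 1/6 gives weights 3/4, 1/4 on B, C.
Q = (3/4)·(16, -15) + (1/4)·(7, 11) = (55/4, -17/2).

(55/4, -17/2)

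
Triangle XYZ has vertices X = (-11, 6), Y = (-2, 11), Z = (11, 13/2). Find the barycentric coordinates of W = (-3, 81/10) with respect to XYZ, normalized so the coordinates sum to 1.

Signed area of the reference triangle: [XYZ] = ½·((-11)·(11−(13/2)) + (-2)·(13/2−6) + 11·(6−11)) = ½·(-99/2 − 1 − 55) = -211/4.
[WYZ] = ½·((-3)·(11−(13/2)) + (-2)·(13/2−(81/10)) + 11·(81/10−11)) = ½·(-27/2 + 16/5 − 319/10) = -211/10, so the X-coordinate is (-211/10)/(-211/4) = 2/5.
[XWZ] = ½·((-11)·(81/10−(13/2)) + (-3)·(13/2−6) + 11·(6−(81/10))) = ½·(-88/5 − 3/2 − 231/10) = -211/10, so the Y-coordinate is 2/5.
[XYW] = ½·((-11)·(11−(81/10)) + (-2)·(81/10−6) + (-3)·(6−11)) = ½·(-319/10 − 21/5 + 15) = -211/20, so the Z-coordinate is 1/5.

(2/5, 2/5, 1/5)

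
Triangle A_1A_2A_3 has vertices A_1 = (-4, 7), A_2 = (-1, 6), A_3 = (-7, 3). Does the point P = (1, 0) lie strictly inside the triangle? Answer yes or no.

Barycentric coordinates of P: (-14/5, 41/15, 16/15).
The three coordinates are negative, positive, positive; a point is interior exactly when all three are positive.

no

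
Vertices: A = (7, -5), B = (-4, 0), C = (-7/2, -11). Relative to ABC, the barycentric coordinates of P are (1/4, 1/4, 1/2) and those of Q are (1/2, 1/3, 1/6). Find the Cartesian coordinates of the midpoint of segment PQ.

Barycentric coordinates of the midpoint are the average: (3/8, 7/24, 1/3).
Converting: (3/8)·A + (7/24)·B + (1/3)·C = (7/24, -133/24).

(7/24, -133/24)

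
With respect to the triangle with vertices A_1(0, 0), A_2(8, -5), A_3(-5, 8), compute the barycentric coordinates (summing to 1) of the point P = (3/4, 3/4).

(1/2, 1/4, 1/4)

Signed area of the reference triangle: [A_1A_2A_3] = ½·(0·(-5−8) + 8·(8−0) + (-5)·(0−(-5))) = ½·(0 + 64 − 25) = 39/2.
[PA_2A_3] = ½·((3/4)·(-5−8) + 8·(8−(3/4)) + (-5)·(3/4−(-5))) = ½·(-39/4 + 58 − 115/4) = 39/4, so the A_1-coordinate is (39/4)/(39/2) = 1/2.
[A_1PA_3] = ½·(0·(3/4−8) + (3/4)·(8−0) + (-5)·(0−(3/4))) = ½·(0 + 6 + 15/4) = 39/8, so the A_2-coordinate is 1/4.
[A_1A_2P] = ½·(0·(-5−(3/4)) + 8·(3/4−0) + (3/4)·(0−(-5))) = ½·(0 + 6 + 15/4) = 39/8, so the A_3-coordinate is 1/4.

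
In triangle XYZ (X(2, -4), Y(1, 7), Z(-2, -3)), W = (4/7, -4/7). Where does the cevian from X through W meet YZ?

Barycentric coordinates of W with respect to XYZ: (3/7, 2/7, 2/7).
On side YZ the X-coordinate is zero; dropping W's X-weight 3/7 and renormalizing the remaining 2/7 : 2/7 gives weights 1/2, 1/2 on Y, Z.
V = (1/2)·(1, 7) + (1/2)·(-2, -3) = (-1/2, 2).

(-1/2, 2)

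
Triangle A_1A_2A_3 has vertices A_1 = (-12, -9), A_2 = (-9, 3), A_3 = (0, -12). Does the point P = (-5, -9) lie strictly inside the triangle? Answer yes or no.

Barycentric coordinates of P: (16/51, 7/51, 28/51).
The three coordinates are positive, positive, positive; a point is interior exactly when all three are positive.

yes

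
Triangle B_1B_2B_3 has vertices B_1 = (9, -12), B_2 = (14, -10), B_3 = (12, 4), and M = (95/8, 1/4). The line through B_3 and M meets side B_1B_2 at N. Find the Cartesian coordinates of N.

(23/2, -11)

Barycentric coordinates of M with respect to B_1B_2B_3: (1/8, 1/8, 3/4).
On side B_1B_2 the B_3-coordinate is zero; dropping M's B_3-weight 3/4 and renormalizing the remaining 1/8 : 1/8 gives weights 1/2, 1/2 on B_1, B_2.
N = (1/2)·(9, -12) + (1/2)·(14, -10) = (23/2, -11).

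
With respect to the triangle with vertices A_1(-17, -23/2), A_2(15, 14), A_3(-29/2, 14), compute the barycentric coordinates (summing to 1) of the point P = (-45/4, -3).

Signed area of the reference triangle: [A_1A_2A_3] = ½·((-17)·(14−14) + 15·(14−(-23/2)) + (-29/2)·(-23/2−14)) = ½·(0 + 765/2 + 1479/4) = 3009/8.
[PA_2A_3] = ½·((-45/4)·(14−14) + 15·(14−(-3)) + (-29/2)·(-3−14)) = ½·(0 + 255 + 493/2) = 1003/4, so the A_1-coordinate is (1003/4)/(3009/8) = 2/3.
[A_1PA_3] = ½·((-17)·(-3−14) + (-45/4)·(14−(-23/2)) + (-29/2)·(-23/2−(-3))) = ½·(289 − 2295/8 + 493/4) = 1003/16, so the A_2-coordinate is 1/6.
[A_1A_2P] = ½·((-17)·(14−(-3)) + 15·(-3−(-23/2)) + (-45/4)·(-23/2−14)) = ½·(-289 + 255/2 + 2295/8) = 1003/16, so the A_3-coordinate is 1/6.
Check: 2/3 + 1/6 + 1/6 = 1.

(2/3, 1/6, 1/6)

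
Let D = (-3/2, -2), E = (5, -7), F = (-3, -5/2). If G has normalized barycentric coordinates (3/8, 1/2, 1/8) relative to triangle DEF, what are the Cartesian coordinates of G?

G = (3/8)·D + (1/2)·E + (1/8)·F.
x-coordinate: (3/8)·(-3/2) + (1/2)·5 + (1/8)·(-3) = 25/16.
y-coordinate: (3/8)·(-2) + (1/2)·(-7) + (1/8)·(-5/2) = -73/16.

(25/16, -73/16)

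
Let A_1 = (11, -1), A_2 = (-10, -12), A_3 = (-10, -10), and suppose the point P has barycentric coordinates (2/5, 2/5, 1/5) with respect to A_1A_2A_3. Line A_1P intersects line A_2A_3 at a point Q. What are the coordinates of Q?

Line A_1P meets A_2A_3 where the A_1-coordinate vanishes; zeroing P's A_1-weight and renormalizing leaves A_2, A_3-weights 2/5 : 1/5 → (2/3, 1/3).
So Q = (2/3)·A_2 + (1/3)·A_3 = (-10, -34/3).

(-10, -34/3)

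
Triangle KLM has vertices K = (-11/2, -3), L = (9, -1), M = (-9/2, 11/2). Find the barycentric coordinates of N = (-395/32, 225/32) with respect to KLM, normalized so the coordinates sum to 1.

Signed area of the reference triangle: [KLM] = ½·((-11/2)·(-1−(11/2)) + 9·(11/2−(-3)) + (-9/2)·(-3−(-1))) = ½·(143/4 + 153/2 + 9) = 485/8.
[NLM] = ½·((-395/32)·(-1−(11/2)) + 9·(11/2−(225/32)) + (-9/2)·(225/32−(-1))) = ½·(5135/64 − 441/32 − 2313/64) = 485/32, so the K-coordinate is (485/32)/(485/8) = 1/4.
[KNM] = ½·((-11/2)·(225/32−(11/2)) + (-395/32)·(11/2−(-3)) + (-9/2)·(-3−(225/32))) = ½·(-539/64 − 6715/64 + 2889/64) = -4365/128, so the L-coordinate is -9/16.
[KLN] = ½·((-11/2)·(-1−(225/32)) + 9·(225/32−(-3)) + (-395/32)·(-3−(-1))) = ½·(2827/64 + 2889/32 + 395/16) = 10185/128, so the M-coordinate is 21/16.
Check: 1/4 − 9/16 + 21/16 = 1.

(1/4, -9/16, 21/16)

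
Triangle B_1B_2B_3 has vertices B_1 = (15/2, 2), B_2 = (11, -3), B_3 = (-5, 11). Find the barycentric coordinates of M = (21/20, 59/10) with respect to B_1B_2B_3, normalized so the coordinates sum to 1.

(1/10, 3/10, 3/5)

Signed area of the reference triangle: [B_1B_2B_3] = ½·((15/2)·(-3−11) + 11·(11−2) + (-5)·(2−(-3))) = ½·(-105 + 99 − 25) = -31/2.
[MB_2B_3] = ½·((21/20)·(-3−11) + 11·(11−(59/10)) + (-5)·(59/10−(-3))) = ½·(-147/10 + 561/10 − 89/2) = -31/20, so the B_1-coordinate is (-31/20)/(-31/2) = 1/10.
[B_1MB_3] = ½·((15/2)·(59/10−11) + (21/20)·(11−2) + (-5)·(2−(59/10))) = ½·(-153/4 + 189/20 + 39/2) = -93/20, so the B_2-coordinate is 3/10.
[B_1B_2M] = ½·((15/2)·(-3−(59/10)) + 11·(59/10−2) + (21/20)·(2−(-3))) = ½·(-267/4 + 429/10 + 21/4) = -93/10, so the B_3-coordinate is 3/5.
Check: 1/10 + 3/10 + 3/5 = 1.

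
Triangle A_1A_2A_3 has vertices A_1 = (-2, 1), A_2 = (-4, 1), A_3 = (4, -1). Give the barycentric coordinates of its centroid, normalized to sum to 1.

The centroid is the average of the vertices, so each weight is 1/3.

(1/3, 1/3, 1/3)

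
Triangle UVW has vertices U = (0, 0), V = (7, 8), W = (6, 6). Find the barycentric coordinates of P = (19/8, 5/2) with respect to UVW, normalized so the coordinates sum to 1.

Signed area of the reference triangle: [UVW] = ½·(0·(8−6) + 7·(6−0) + 6·(0−8)) = ½·(0 + 42 − 48) = -3.
[PVW] = ½·((19/8)·(8−6) + 7·(6−(5/2)) + 6·(5/2−8)) = ½·(19/4 + 49/2 − 33) = -15/8, so the U-coordinate is (-15/8)/(-3) = 5/8.
[UPW] = ½·(0·(5/2−6) + (19/8)·(6−0) + 6·(0−(5/2))) = ½·(0 + 57/4 − 15) = -3/8, so the V-coordinate is 1/8.
[UVP] = ½·(0·(8−(5/2)) + 7·(5/2−0) + (19/8)·(0−8)) = ½·(0 + 35/2 − 19) = -3/4, so the W-coordinate is 1/4.

(5/8, 1/8, 1/4)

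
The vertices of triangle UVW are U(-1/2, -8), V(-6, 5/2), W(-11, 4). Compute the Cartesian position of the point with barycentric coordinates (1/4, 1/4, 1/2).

P = (1/4)·U + (1/4)·V + (1/2)·W.
x-coordinate: (1/4)·(-1/2) + (1/4)·(-6) + (1/2)·(-11) = -57/8.
y-coordinate: (1/4)·(-8) + (1/4)·(5/2) + (1/2)·4 = 5/8.

(-57/8, 5/8)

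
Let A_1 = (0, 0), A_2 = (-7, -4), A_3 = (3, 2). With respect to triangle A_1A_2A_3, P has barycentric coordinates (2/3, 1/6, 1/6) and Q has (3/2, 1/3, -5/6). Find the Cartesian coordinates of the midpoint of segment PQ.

Barycentric coordinates of the midpoint are the average: (13/12, 1/4, -1/3).
Converting: (13/12)·A_1 + (1/4)·A_2 + (-1/3)·A_3 = (-11/4, -5/3).

(-11/4, -5/3)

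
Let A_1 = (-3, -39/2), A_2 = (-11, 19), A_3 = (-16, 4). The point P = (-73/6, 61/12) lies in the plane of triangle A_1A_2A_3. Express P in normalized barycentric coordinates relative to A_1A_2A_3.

Signed area of the reference triangle: [A_1A_2A_3] = ½·((-3)·(19−4) + (-11)·(4−(-39/2)) + (-16)·(-39/2−19)) = ½·(-45 − 517/2 + 616) = 625/4.
[PA_2A_3] = ½·((-73/6)·(19−4) + (-11)·(4−(61/12)) + (-16)·(61/12−19)) = ½·(-365/2 + 143/12 + 668/3) = 625/24, so the A_1-coordinate is (625/24)/(625/4) = 1/6.
[A_1PA_3] = ½·((-3)·(61/12−4) + (-73/6)·(4−(-39/2)) + (-16)·(-39/2−(61/12))) = ½·(-13/4 − 3431/12 + 1180/3) = 625/12, so the A_2-coordinate is 1/3.
[A_1A_2P] = ½·((-3)·(19−(61/12)) + (-11)·(61/12−(-39/2)) + (-73/6)·(-39/2−19)) = ½·(-167/4 − 3245/12 + 5621/12) = 625/8, so the A_3-coordinate is 1/2.
Check: 1/6 + 1/3 + 1/2 = 1.

(1/6, 1/3, 1/2)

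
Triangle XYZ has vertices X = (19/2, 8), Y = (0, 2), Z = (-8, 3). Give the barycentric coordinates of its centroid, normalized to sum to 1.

The centroid is the average of the vertices, so each weight is 1/3.

(1/3, 1/3, 1/3)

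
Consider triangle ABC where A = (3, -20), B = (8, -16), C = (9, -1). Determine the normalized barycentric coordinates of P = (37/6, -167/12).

Signed area of the reference triangle: [ABC] = ½·(3·(-16−(-1)) + 8·(-1−(-20)) + 9·(-20−(-16))) = ½·(-45 + 152 − 36) = 71/2.
[PBC] = ½·((37/6)·(-16−(-1)) + 8·(-1−(-167/12)) + 9·(-167/12−(-16))) = ½·(-185/2 + 310/3 + 75/4) = 355/24, so the A-coordinate is (355/24)/(71/2) = 5/12.
[APC] = ½·(3·(-167/12−(-1)) + (37/6)·(-1−(-20)) + 9·(-20−(-167/12))) = ½·(-155/4 + 703/6 − 219/4) = 71/6, so the B-coordinate is 1/3.
[ABP] = ½·(3·(-16−(-167/12)) + 8·(-167/12−(-20)) + (37/6)·(-20−(-16))) = ½·(-25/4 + 146/3 − 74/3) = 71/8, so the C-coordinate is 1/4.
Check: 5/12 + 1/3 + 1/4 = 1.

(5/12, 1/3, 1/4)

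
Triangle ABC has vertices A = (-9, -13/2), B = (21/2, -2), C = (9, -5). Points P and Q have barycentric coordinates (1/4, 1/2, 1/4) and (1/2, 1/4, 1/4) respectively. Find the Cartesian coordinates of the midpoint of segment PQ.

(45/16, -71/16)

Barycentric coordinates of the midpoint are the average: (3/8, 3/8, 1/4).
Converting: (3/8)·A + (3/8)·B + (1/4)·C = (45/16, -71/16).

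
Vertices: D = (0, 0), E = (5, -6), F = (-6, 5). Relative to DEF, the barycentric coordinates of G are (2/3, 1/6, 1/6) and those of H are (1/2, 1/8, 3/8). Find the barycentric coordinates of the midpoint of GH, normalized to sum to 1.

Since both coordinate triples sum to 1, the midpoint's barycentrics are the componentwise average.
(2/3+1/2)/2 = 7/12; similarly 7/48 and 13/48.

(7/12, 7/48, 13/48)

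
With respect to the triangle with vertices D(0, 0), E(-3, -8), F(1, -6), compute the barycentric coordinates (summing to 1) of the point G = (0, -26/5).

Signed area of the reference triangle: [DEF] = ½·(0·(-8−(-6)) + (-3)·(-6−0) + 1·(0−(-8))) = ½·(0 + 18 + 8) = 13.
[GEF] = ½·(0·(-8−(-6)) + (-3)·(-6−(-26/5)) + 1·(-26/5−(-8))) = ½·(0 + 12/5 + 14/5) = 13/5, so the D-coordinate is (13/5)/13 = 1/5.
[DGF] = ½·(0·(-26/5−(-6)) + 0·(-6−0) + 1·(0−(-26/5))) = ½·(0 + 0 + 26/5) = 13/5, so the E-coordinate is 1/5.
[DEG] = ½·(0·(-8−(-26/5)) + (-3)·(-26/5−0) + 0·(0−(-8))) = ½·(0 + 78/5 + 0) = 39/5, so the F-coordinate is 3/5.
Check: 1/5 + 1/5 + 3/5 = 1.

(1/5, 1/5, 3/5)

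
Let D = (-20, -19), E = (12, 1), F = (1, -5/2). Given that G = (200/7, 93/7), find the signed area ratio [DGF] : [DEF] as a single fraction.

8/7

[DEF] = ½·((-20)·(1−(-5/2)) + 12·(-5/2−(-19)) + 1·(-19−1)) = ½·(-70 + 198 − 20) = 54.
[DGF] = ½·((-20)·(93/7−(-5/2)) + (200/7)·(-5/2−(-19)) + 1·(-19−(93/7))) = ½·(-2210/7 + 3300/7 − 226/7) = 432/7, so the ratio is (432/7)/54 = 8/7.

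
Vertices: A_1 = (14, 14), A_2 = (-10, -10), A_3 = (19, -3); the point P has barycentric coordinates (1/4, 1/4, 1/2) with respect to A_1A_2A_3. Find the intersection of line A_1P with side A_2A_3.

(28/3, -16/3)

Line A_1P meets A_2A_3 where the A_1-coordinate vanishes; zeroing P's A_1-weight and renormalizing leaves A_2, A_3-weights 1/4 : 1/2 → (1/3, 2/3).
So Q = (1/3)·A_2 + (2/3)·A_3 = (28/3, -16/3).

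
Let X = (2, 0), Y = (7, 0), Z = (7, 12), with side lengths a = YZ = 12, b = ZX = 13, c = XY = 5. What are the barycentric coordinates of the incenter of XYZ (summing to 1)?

The incenter has barycentric coordinates proportional to the opposite side lengths: (12 : 13 : 5).
Normalizing by 12+13+5 = 30 gives (2/5, 13/30, 1/6).

(2/5, 13/30, 1/6)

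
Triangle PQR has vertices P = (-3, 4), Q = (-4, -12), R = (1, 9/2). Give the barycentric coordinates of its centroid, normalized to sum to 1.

(1/3, 1/3, 1/3)

The centroid is the average of the vertices, so each weight is 1/3.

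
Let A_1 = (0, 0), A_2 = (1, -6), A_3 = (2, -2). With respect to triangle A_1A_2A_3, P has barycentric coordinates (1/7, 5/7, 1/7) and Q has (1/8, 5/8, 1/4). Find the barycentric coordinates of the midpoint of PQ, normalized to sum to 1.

(15/112, 75/112, 11/56)

Since both coordinate triples sum to 1, the midpoint's barycentrics are the componentwise average.
(1/7+1/8)/2 = 15/112; similarly 75/112 and 11/56.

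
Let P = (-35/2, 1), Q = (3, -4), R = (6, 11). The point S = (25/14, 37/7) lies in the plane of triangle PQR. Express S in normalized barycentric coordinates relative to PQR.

Signed area of the reference triangle: [PQR] = ½·((-35/2)·(-4−11) + 3·(11−1) + 6·(1−(-4))) = ½·(525/2 + 30 + 30) = 645/4.
[SQR] = ½·((25/14)·(-4−11) + 3·(11−(37/7)) + 6·(37/7−(-4))) = ½·(-375/14 + 120/7 + 390/7) = 645/28, so the P-coordinate is (645/28)/(645/4) = 1/7.
[PSR] = ½·((-35/2)·(37/7−11) + (25/14)·(11−1) + 6·(1−(37/7))) = ½·(100 + 125/7 − 180/7) = 645/14, so the Q-coordinate is 2/7.
[PQS] = ½·((-35/2)·(-4−(37/7)) + 3·(37/7−1) + (25/14)·(1−(-4))) = ½·(325/2 + 90/7 + 125/14) = 645/7, so the R-coordinate is 4/7.

(1/7, 2/7, 4/7)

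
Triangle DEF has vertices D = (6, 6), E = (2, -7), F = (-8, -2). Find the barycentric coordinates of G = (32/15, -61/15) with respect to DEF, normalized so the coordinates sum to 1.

Signed area of the reference triangle: [DEF] = ½·(6·(-7−(-2)) + 2·(-2−6) + (-8)·(6−(-7))) = ½·(-30 − 16 − 104) = -75.
[GEF] = ½·((32/15)·(-7−(-2)) + 2·(-2−(-61/15)) + (-8)·(-61/15−(-7))) = ½·(-32/3 + 62/15 − 352/15) = -15, so the D-coordinate is (-15)/(-75) = 1/5.
[DGF] = ½·(6·(-61/15−(-2)) + (32/15)·(-2−6) + (-8)·(6−(-61/15))) = ½·(-62/5 − 256/15 − 1208/15) = -55, so the E-coordinate is 11/15.
[DEG] = ½·(6·(-7−(-61/15)) + 2·(-61/15−6) + (32/15)·(6−(-7))) = ½·(-88/5 − 302/15 + 416/15) = -5, so the F-coordinate is 1/15.
Check: 1/5 + 11/15 + 1/15 = 1.

(1/5, 11/15, 1/15)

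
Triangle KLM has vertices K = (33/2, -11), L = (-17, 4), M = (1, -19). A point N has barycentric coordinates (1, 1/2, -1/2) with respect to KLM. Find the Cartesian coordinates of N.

(15/2, 1/2)

N = 1·K + (1/2)·L + (-1/2)·M.
x-coordinate: 1·(33/2) + (1/2)·(-17) + (-1/2)·1 = 15/2.
y-coordinate: 1·(-11) + (1/2)·4 + (-1/2)·(-19) = 1/2.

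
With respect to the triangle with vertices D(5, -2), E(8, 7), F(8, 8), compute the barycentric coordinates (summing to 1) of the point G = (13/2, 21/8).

Signed area of the reference triangle: [DEF] = ½·(5·(7−8) + 8·(8−(-2)) + 8·(-2−7)) = ½·(-5 + 80 − 72) = 3/2.
[GEF] = ½·((13/2)·(7−8) + 8·(8−(21/8)) + 8·(21/8−7)) = ½·(-13/2 + 43 − 35) = 3/4, so the D-coordinate is (3/4)/(3/2) = 1/2.
[DGF] = ½·(5·(21/8−8) + (13/2)·(8−(-2)) + 8·(-2−(21/8))) = ½·(-215/8 + 65 − 37) = 9/16, so the E-coordinate is 3/8.
[DEG] = ½·(5·(7−(21/8)) + 8·(21/8−(-2)) + (13/2)·(-2−7)) = ½·(175/8 + 37 − 117/2) = 3/16, so the F-coordinate is 1/8.
Check: 1/2 + 3/8 + 1/8 = 1.

(1/2, 3/8, 1/8)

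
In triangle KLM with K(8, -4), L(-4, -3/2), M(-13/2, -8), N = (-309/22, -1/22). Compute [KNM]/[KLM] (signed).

19/11

[KLM] = ½·(8·(-3/2−(-8)) + (-4)·(-8−(-4)) + (-13/2)·(-4−(-3/2))) = ½·(52 + 16 + 65/4) = 337/8.
[KNM] = ½·(8·(-1/22−(-8)) + (-309/22)·(-8−(-4)) + (-13/2)·(-4−(-1/22))) = ½·(700/11 + 618/11 + 1131/44) = 6403/88, so the ratio is (6403/88)/(337/8) = 19/11.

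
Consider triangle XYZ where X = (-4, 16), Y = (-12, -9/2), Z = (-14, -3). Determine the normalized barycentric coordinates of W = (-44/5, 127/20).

Signed area of the reference triangle: [XYZ] = ½·((-4)·(-9/2−(-3)) + (-12)·(-3−16) + (-14)·(16−(-9/2))) = ½·(6 + 228 − 287) = -53/2.
[WYZ] = ½·((-44/5)·(-9/2−(-3)) + (-12)·(-3−(127/20)) + (-14)·(127/20−(-9/2))) = ½·(66/5 + 561/5 − 1519/10) = -53/4, so the X-coordinate is (-53/4)/(-53/2) = 1/2.
[XWZ] = ½·((-4)·(127/20−(-3)) + (-44/5)·(-3−16) + (-14)·(16−(127/20))) = ½·(-187/5 + 836/5 − 1351/10) = -53/20, so the Y-coordinate is 1/10.
[XYW] = ½·((-4)·(-9/2−(127/20)) + (-12)·(127/20−16) + (-44/5)·(16−(-9/2))) = ½·(217/5 + 579/5 − 902/5) = -53/5, so the Z-coordinate is 2/5.

(1/2, 1/10, 2/5)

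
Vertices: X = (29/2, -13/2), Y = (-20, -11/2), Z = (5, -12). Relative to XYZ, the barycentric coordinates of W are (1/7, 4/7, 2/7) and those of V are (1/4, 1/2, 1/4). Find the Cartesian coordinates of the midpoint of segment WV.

Barycentric coordinates of the midpoint are the average: (11/56, 15/28, 15/56).
Converting: (11/56)·X + (15/28)·Y + (15/56)·Z = (-731/112, -119/16).

(-731/112, -119/16)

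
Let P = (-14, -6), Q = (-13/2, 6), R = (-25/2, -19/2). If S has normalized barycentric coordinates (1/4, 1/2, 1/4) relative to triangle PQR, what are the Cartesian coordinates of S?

(-79/8, -7/8)

S = (1/4)·P + (1/2)·Q + (1/4)·R.
x-coordinate: (1/4)·(-14) + (1/2)·(-13/2) + (1/4)·(-25/2) = -79/8.
y-coordinate: (1/4)·(-6) + (1/2)·6 + (1/4)·(-19/2) = -7/8.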